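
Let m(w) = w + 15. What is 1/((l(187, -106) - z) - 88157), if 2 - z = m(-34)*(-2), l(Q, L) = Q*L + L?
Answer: -1/108049 ≈ -9.2551e-6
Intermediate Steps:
m(w) = 15 + w
l(Q, L) = L + L*Q (l(Q, L) = L*Q + L = L + L*Q)
z = -36 (z = 2 - (15 - 34)*(-2) = 2 - (-19)*(-2) = 2 - 1*38 = 2 - 38 = -36)
1/((l(187, -106) - z) - 88157) = 1/((-106*(1 + 187) - 1*(-36)) - 88157) = 1/((-106*188 + 36) - 88157) = 1/((-19928 + 36) - 88157) = 1/(-19892 - 88157) = 1/(-108049) = -1/108049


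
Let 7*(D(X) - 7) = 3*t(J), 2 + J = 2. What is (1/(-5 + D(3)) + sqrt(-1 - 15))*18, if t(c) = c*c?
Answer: 9 + 72*I ≈ 9.0 + 72.0*I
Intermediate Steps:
J = 0 (J = -2 + 2 = 0)
t(c) = c**2
D(X) = 7 (D(X) = 7 + (3*0**2)/7 = 7 + (3*0)/7 = 7 + (1/7)*0 = 7 + 0 = 7)
(1/(-5 + D(3)) + sqrt(-1 - 15))*18 = (1/(-5 + 7) + sqrt(-1 - 15))*18 = (1/2 + sqrt(-16))*18 = (1/2 + 4*I)*18 = 9 + 72*I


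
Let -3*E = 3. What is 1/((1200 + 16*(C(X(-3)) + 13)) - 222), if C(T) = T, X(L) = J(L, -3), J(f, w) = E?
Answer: 1/1170 ≈ 0.00085470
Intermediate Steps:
E = -1 (E = -⅓*3 = -1)
J(f, w) = -1
X(L) = -1
1/((1200 + 16*(C(X(-3)) + 13)) - 222) = 1/((1200 + 16*(-1 + 13)) - 222) = 1/((1200 + 16*12) - 222) = 1/((1200 + 192) - 222) = 1/(1392 - 222) = 1/1170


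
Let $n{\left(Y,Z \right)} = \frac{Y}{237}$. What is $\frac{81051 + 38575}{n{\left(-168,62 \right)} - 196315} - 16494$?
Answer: $- \frac{255813923308}{15508941} \approx -16495.0$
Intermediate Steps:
$n{\left(Y,Z \right)} = \frac{Y}{237}$ ($n{\left(Y,Z \right)} = Y \frac{1}{237} = \frac{Y}{237}$)
$\frac{81051 + 38575}{n{\left(-168,62 \right)} - 196315} - 16494 = \frac{81051 + 38575}{\frac{1}{237} \left(-168\right) - 196315} - 16494 = \frac{119626}{- \frac{56}{79} - 196315} - 16494 = \frac{119626}{- \frac{15508941}{79}} - 16494 = 119626 \left(- \frac{79}{15508941}\right) - 16494 = - \frac{9450454}{15508941} - 16494 = - \frac{255813923308}{15508941}$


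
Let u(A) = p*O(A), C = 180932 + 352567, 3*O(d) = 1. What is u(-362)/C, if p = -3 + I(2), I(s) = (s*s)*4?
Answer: 13/1600497 ≈ 8.1225e-6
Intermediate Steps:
O(d) = 1/3 (O(d) = (1/3)*1 = 1/3)
I(s) = 4*s**2 (I(s) = s**2*4 = 4*s**2)
C = 533499
p = 13 (p = -3 + 4*2**2 = -3 + 4*4 = -3 + 16 = 13)
u(A) = 13/3 (u(A) = 13*(1/3) = 13/3)
u(-362)/C = (13/3)/533499 = (13/3)*(1/533499) = 13/1600497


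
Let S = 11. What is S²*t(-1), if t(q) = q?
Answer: -121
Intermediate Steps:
S²*t(-1) = 11²*(-1) = 121*(-1) = -121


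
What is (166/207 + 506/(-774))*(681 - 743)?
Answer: -81778/8901 ≈ -9.1875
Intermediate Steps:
(166/207 + 506/(-774))*(681 - 743) = (166*(1/207) + 506*(-1/774))*(-62) = (166/207 - 253/387)*(-62) = (1319/8901)*(-62) = -81778/8901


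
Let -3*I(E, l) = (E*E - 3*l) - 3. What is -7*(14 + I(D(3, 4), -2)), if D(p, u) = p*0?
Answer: -91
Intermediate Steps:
D(p, u) = 0
I(E, l) = 1 + l - E**2/3 (I(E, l) = -((E*E - 3*l) - 3)/3 = -((E**2 - 3*l) - 3)/3 = -(-3 + E**2 - 3*l)/3 = 1 + l - E**2/3)
-7*(14 + I(D(3, 4), -2)) = -7*(14 + (1 - 2 - 1/3*0**2)) = -7*(14 + (1 - 2 - 1/3*0)) = -7*(14 + (1 - 2 + 0)) = -7*(14 - 1) = -7*13 = -91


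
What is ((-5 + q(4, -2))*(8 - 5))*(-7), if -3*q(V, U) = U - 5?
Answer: 56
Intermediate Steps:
q(V, U) = 5/3 - U/3 (q(V, U) = -(U - 5)/3 = -(-5 + U)/3 = 5/3 - U/3)
((-5 + q(4, -2))*(8 - 5))*(-7) = ((-5 + (5/3 - ⅓*(-2)))*(8 - 5))*(-7) = ((-5 + (5/3 + ⅔))*3)*(-7) = ((-5 + 7/3)*3)*(-7) = -8/3*3*(-7) = -8*(-7) = 56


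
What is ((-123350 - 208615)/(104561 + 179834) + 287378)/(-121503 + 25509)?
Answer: -16345706869/5460042726 ≈ -2.9937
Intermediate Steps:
((-123350 - 208615)/(104561 + 179834) + 287378)/(-121503 + 25509) = (-331965/284395 + 287378)/(-95994) = (-331965*1/284395 + 287378)*(-1/95994) = (-66393/56879 + 287378)*(-1/95994) = (16345706869/56879)*(-1/95994) = -16345706869/5460042726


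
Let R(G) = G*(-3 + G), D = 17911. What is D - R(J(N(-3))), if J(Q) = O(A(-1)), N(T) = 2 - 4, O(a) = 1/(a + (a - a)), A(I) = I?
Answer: 17907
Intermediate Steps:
O(a) = 1/a (O(a) = 1/(a + 0) = 1/a)
N(T) = -2
J(Q) = -1 (J(Q) = 1/(-1) = -1)
D - R(J(N(-3))) = 17911 - (-1)*(-3 - 1) = 17911 - (-1)*(-4) = 17911 - 1*4 = 17911 - 4 = 17907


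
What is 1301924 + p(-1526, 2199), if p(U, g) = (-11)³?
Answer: 1300593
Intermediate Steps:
p(U, g) = -1331
1301924 + p(-1526, 2199) = 1301924 - 1331 = 1300593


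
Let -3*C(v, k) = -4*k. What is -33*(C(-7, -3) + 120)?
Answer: -3828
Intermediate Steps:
C(v, k) = 4*k/3 (C(v, k) = -(-4)*k/3 = 4*k/3)
-33*(C(-7, -3) + 120) = -33*((4/3)*(-3) + 120) = -33*(-4 + 120) = -33*116 = -3828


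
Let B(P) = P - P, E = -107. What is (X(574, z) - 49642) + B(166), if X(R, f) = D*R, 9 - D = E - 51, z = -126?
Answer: 46216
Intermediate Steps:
B(P) = 0
D = 167 (D = 9 - (-107 - 51) = 9 - 1*(-158) = 9 + 158 = 167)
X(R, f) = 167*R
(X(574, z) - 49642) + B(166) = (167*574 - 49642) + 0 = (95858 - 49642) + 0 = 46216 + 0 = 46216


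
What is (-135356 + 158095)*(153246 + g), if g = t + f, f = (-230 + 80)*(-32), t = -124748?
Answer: 757163222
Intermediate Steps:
f = 4800 (f = -150*(-32) = 4800)
g = -119948 (g = -124748 + 4800 = -119948)
(-135356 + 158095)*(153246 + g) = (-135356 + 158095)*(153246 - 119948) = 22739*33298 = 757163222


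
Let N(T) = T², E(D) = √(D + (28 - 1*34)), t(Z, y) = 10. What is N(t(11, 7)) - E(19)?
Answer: 100 - √13 ≈ 96.394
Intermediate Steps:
E(D) = √(-6 + D) (E(D) = √(D + (28 - 34)) = √(D - 6) = √(-6 + D))
N(t(11, 7)) - E(19) = 10² - √(-6 + 19) = 100 - √13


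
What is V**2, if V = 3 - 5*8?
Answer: 1369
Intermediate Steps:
V = -37 (V = 3 - 40 = -37)
V**2 = (-37)**2 = 1369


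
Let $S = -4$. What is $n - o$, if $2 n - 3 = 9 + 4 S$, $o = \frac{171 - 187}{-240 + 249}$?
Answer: $- \frac{2}{9} \approx -0.22222$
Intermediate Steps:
$o = - \frac{16}{9} \approx -1.7778$
$n = -2$ ($n = \frac{3}{2} + \frac{9 + 4 \left(-4\right)}{2} = \frac{3}{2} + \frac{9 - 16}{2} = \frac{3}{2} + \frac{1}{2} \left(-7\right) = \frac{3}{2} - \frac{7}{2} = -2$)
$n - o = -2 - - \frac{16}{9} = -2 + \frac{16}{9} = - \frac{2}{9}$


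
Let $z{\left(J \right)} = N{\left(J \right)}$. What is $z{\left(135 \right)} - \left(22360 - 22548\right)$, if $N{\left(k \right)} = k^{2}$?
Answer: $18413$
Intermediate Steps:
$z{\left(J \right)} = J^{2}$
$z{\left(135 \right)} - \left(22360 - 22548\right) = 135^{2} - \left(22360 - 22548\right) = 18225 - \left(22360 - 22548\right) = 18225 - -188 = 18225 + 188 = 18413$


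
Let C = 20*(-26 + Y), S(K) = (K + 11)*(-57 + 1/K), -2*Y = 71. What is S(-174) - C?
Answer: 1830817/174 ≈ 10522.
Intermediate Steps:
Y = -71/2 (Y = -1/2*71 = -71/2 ≈ -35.500)
S(K) = (-57 + 1/K)*(11 + K) (S(K) = (11 + K)*(-57 + 1/K) = (-57 + 1/K)*(11 + K))
C = -1230 (C = 20*(-26 - 71/2) = 20*(-123/2) = -1230)
S(-174) - C = (-626 - 57*(-174) + 11/(-174)) - 1*(-1230) = (-626 + 9918 + 11*(-1/174)) + 1230 = (-626 + 9918 - 11/174) + 1230 = 1616797/174 + 1230 = 1830817/174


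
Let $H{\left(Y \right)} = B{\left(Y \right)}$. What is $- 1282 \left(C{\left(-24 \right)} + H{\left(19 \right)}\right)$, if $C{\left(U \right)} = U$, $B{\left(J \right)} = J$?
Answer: $6410$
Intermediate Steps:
$H{\left(Y \right)} = Y$
$- 1282 \left(C{\left(-24 \right)} + H{\left(19 \right)}\right) = - 1282 \left(-24 + 19\right) = \left(-1282\right) \left(-5\right) = 6410$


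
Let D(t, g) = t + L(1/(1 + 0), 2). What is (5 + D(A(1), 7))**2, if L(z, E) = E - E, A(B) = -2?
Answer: 9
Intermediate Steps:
L(z, E) = 0
D(t, g) = t (D(t, g) = t + 0 = t)
(5 + D(A(1), 7))**2 = (5 - 2)**2 = 3**2 = 9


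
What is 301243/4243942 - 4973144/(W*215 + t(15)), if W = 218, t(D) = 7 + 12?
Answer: -21091609710621/198994196438 ≈ -105.99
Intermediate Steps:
t(D) = 19
301243/4243942 - 4973144/(W*215 + t(15)) = 301243/4243942 - 4973144/(218*215 + 19) = 301243*(1/4243942) - 4973144/(46870 + 19) = 301243/4243942 - 4973144/46889 = -21091609710621/198994196438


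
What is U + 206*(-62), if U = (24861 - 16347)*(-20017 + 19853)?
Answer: -1409068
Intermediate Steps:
U = -1396296 (U = 8514*(-164) = -1396296)
U + 206*(-62) = -1396296 + 206*(-62) = -1396296 - 12772 = -1409068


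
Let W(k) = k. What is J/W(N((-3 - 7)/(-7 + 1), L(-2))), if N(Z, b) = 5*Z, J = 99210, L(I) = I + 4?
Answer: 59526/5 ≈ 11905.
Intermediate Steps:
L(I) = 4 + I
J/W(N((-3 - 7)/(-7 + 1), L(-2))) = 99210/((5*((-3 - 7)/(-7 + 1)))) = 99210/((5*(-10/(-6)))) = 99210/((5*(-10*(-⅙)))) = 99210/((5*(5/3))) = 99210/(25/3) = 99210*(3/25) = 59526/5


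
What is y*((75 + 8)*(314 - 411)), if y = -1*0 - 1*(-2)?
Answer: -16102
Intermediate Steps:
y = 2 (y = 0 + 2 = 2)
y*((75 + 8)*(314 - 411)) = 2*((75 + 8)*(314 - 411)) = 2*(83*(-97)) = 2*(-8051) = -16102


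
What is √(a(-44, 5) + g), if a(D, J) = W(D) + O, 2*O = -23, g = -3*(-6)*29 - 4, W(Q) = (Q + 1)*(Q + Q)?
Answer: √17162/2 ≈ 65.502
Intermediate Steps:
W(Q) = 2*Q*(1 + Q) (W(Q) = (1 + Q)*(2*Q) = 2*Q*(1 + Q))
g = 518 (g = 18*29 - 4 = 522 - 4 = 518)
O = -23/2 (O = (½)*(-23) = -23/2 ≈ -11.500)
a(D, J) = -23/2 + 2*D*(1 + D) (a(D, J) = 2*D*(1 + D) - 23/2 = -23/2 + 2*D*(1 + D))
√(a(-44, 5) + g) = √((-23/2 + 2*(-44)*(1 - 44)) + 518) = √((-23/2 + 2*(-44)*(-43)) + 518) = √((-23/2 + 3784) + 518) = √(7545/2 + 518) = √(8581/2) = √17162/2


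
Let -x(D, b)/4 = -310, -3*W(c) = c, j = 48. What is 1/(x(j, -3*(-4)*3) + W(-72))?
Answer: 1/1264 ≈ 0.00079114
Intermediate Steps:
W(c) = -c/3
x(D, b) = 1240 (x(D, b) = -4*(-310) = 1240)
1/(x(j, -3*(-4)*3) + W(-72)) = 1/(1240 - ⅓*(-72)) = 1/(1240 + 24) = 1/1264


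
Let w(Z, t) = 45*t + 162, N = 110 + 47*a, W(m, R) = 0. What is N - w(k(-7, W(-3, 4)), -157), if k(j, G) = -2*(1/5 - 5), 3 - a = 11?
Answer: 6637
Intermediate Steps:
a = -8 (a = 3 - 1*11 = 3 - 11 = -8)
N = -266 (N = 110 + 47*(-8) = 110 - 376 = -266)
k(j, G) = 48/5 (k(j, G) = -2*(⅕ - 5) = -2*(-24/5) = 48/5)
w(Z, t) = 162 + 45*t
N - w(k(-7, W(-3, 4)), -157) = -266 - (162 + 45*(-157)) = -266 - (162 - 7065) = -266 - 1*(-6903) = -266 + 6903 = 6637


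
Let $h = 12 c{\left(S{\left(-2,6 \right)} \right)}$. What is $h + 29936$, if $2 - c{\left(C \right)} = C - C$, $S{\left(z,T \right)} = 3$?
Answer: $29960$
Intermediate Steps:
$c{\left(C \right)} = 2$ ($c{\left(C \right)} = 2 - \left(C - C\right) = 2 - 0 = 2 + 0 = 2$)
$h = 24$ ($h = 12 \cdot 2 = 24$)
$h + 29936 = 24 + 29936 = 29960$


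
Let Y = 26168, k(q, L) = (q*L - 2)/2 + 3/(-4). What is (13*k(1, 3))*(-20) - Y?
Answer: -26103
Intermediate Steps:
k(q, L) = -7/4 + L*q/2 (k(q, L) = (L*q - 2)*(½) + 3*(-¼) = (-2 + L*q)*(½) - ¾ = (-1 + L*q/2) - ¾ = -7/4 + L*q/2)
(13*k(1, 3))*(-20) - Y = (13*(-7/4 + (½)*3*1))*(-20) - 1*26168 = (13*(-7/4 + 3/2))*(-20) - 26168 = (13*(-¼))*(-20) - 26168 = -13/4*(-20) - 26168 = 65 - 26168 = -26103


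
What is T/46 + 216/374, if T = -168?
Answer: -13224/4301 ≈ -3.0746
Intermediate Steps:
T/46 + 216/374 = -168/46 + 216/374 = -168*1/46 + 216*(1/374) = -84/23 + 108/187 = -13224/4301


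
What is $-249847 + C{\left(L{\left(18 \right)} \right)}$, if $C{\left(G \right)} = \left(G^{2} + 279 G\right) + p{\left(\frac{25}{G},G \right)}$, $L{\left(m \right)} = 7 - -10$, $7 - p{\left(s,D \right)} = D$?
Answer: $-244825$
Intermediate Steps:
$p{\left(s,D \right)} = 7 - D$
$L{\left(m \right)} = 17$ ($L{\left(m \right)} = 7 + 10 = 17$)
$C{\left(G \right)} = 7 + G^{2} + 278 G$ ($C{\left(G \right)} = \left(G^{2} + 279 G\right) - \left(-7 + G\right) = 7 + G^{2} + 278 G$)
$-249847 + C{\left(L{\left(18 \right)} \right)} = -249847 + \left(7 + 17^{2} + 278 \cdot 17\right) = -249847 + \left(7 + 289 + 4726\right) = -249847 + 5022 = -244825$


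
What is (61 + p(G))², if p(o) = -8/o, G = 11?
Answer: 439569/121 ≈ 3632.8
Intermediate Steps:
(61 + p(G))² = (61 - 8/11)² = (663/11)² = 439569/121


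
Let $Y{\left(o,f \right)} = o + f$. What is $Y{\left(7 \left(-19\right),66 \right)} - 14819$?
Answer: $-14886$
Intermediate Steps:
$Y{\left(o,f \right)} = f + o$
$Y{\left(7 \left(-19\right),66 \right)} - 14819 = \left(66 + 7 \left(-19\right)\right) - 14819 = \left(66 - 133\right) - 14819 = -67 - 14819 = -14886$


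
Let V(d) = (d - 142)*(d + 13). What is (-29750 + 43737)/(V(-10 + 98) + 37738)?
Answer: 13987/32284 ≈ 0.43325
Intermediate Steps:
V(d) = (-142 + d)*(13 + d)
(-29750 + 43737)/(V(-10 + 98) + 37738) = (-29750 + 43737)/((-1846 + (-10 + 98)**2 - 129*(-10 + 98)) + 37738) = 13987/((-1846 + 88**2 - 129*88) + 37738) = 13987/((-1846 + 7744 - 11352) + 37738) = 13987/(-5454 + 37738) = 13987/32284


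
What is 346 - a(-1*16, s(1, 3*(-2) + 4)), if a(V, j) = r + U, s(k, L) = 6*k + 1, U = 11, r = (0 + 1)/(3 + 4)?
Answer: 2344/7 ≈ 334.86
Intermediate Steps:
r = ⅐ (r = 1/7 = 1*(⅐) = ⅐ ≈ 0.14286)
s(k, L) = 1 + 6*k
a(V, j) = 78/7 (a(V, j) = ⅐ + 11 = 78/7)
346 - a(-1*16, s(1, 3*(-2) + 4)) = 346 - 1*78/7 = 346 - 78/7 = 2344/7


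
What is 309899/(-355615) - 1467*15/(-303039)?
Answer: -9565130554/11973912665 ≈ -0.79883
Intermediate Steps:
309899/(-355615) - 1467*15/(-303039) = 309899*(-1/355615) - 22005*(-1/303039) = -309899/355615 + 2445/33671 = -9565130554/11973912665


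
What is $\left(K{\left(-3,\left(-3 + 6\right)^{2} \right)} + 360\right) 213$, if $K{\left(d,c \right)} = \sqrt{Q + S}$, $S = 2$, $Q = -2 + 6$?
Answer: $76680 + 213 \sqrt{6} \approx 77202.0$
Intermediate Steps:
$Q = 4$
$K{\left(d,c \right)} = \sqrt{6}$ ($K{\left(d,c \right)} = \sqrt{4 + 2} = \sqrt{6}$)
$\left(K{\left(-3,\left(-3 + 6\right)^{2} \right)} + 360\right) 213 = \left(\sqrt{6} + 360\right) 213 = \left(360 + \sqrt{6}\right) 213 = 76680 + 213 \sqrt{6}$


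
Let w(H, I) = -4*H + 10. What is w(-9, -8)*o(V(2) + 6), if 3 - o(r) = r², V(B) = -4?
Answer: -46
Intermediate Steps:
w(H, I) = 10 - 4*H
o(r) = 3 - r²
w(-9, -8)*o(V(2) + 6) = (10 - 4*(-9))*(3 - (-4 + 6)²) = (10 + 36)*(3 - 1*2²) = 46*(3 - 1*4) = 46*(3 - 4) = 46*(-1) = -46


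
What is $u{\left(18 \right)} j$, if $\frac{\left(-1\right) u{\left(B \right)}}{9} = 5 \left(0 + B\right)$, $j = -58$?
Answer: $46980$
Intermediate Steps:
$u{\left(B \right)} = - 45 B$ ($u{\left(B \right)} = - 9 \cdot 5 \left(0 + B\right) = - 9 \cdot 5 B = - 45 B$)
$u{\left(18 \right)} j = \left(-45\right) 18 \left(-58\right) = \left(-810\right) \left(-58\right) = 46980$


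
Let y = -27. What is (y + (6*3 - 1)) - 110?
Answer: -120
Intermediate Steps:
(y + (6*3 - 1)) - 110 = (-27 + (6*3 - 1)) - 110 = (-27 + (18 - 1)) - 110 = (-27 + 17) - 110 = -10 - 110 = -120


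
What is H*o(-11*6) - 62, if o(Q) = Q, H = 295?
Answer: -19532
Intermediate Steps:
H*o(-11*6) - 62 = 295*(-11*6) - 62 = 295*(-66) - 62 = -19470 - 62 = -19532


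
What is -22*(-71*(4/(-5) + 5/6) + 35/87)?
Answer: 18799/435 ≈ 43.216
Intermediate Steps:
-22*(-71*(4/(-5) + 5/6) + 35/87) = -22*(-71*(4*(-1/5) + 5*(1/6)) + 35*(1/87)) = -22*(-71*(-4/5 + 5/6) + 35/87) = -22*(-71*1/30 + 35/87) = -22*(-71/30 + 35/87) = -22*(-1709/870) = 18799/435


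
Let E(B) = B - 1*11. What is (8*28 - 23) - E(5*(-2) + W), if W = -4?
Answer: 226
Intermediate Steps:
E(B) = -11 + B (E(B) = B - 11 = -11 + B)
(8*28 - 23) - E(5*(-2) + W) = (8*28 - 23) - (-11 + (5*(-2) - 4)) = (224 - 23) - (-11 + (-10 - 4)) = 201 - (-11 - 14) = 201 - 1*(-25) = 201 + 25 = 226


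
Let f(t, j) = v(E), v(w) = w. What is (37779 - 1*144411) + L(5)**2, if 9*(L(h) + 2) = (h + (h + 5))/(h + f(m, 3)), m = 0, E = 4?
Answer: -77732327/729 ≈ -1.0663e+5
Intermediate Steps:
f(t, j) = 4
L(h) = -2 + (5 + 2*h)/(9*(4 + h)) (L(h) = -2 + ((h + (h + 5))/(h + 4))/9 = -2 + ((h + (5 + h))/(4 + h))/9 = -2 + ((5 + 2*h)/(4 + h))/9 = -2 + (5 + 2*h)/(9*(4 + h)))
(37779 - 1*144411) + L(5)**2 = (37779 - 1*144411) + ((-67 - 16*5)/(9*(4 + 5)))**2 = (37779 - 144411) + ((1/9)*(-67 - 80)/9)**2 = -106632 + ((1/9)*(1/9)*(-147))**2 = -106632 + (-49/27)**2 = -106632 + 2401/729 = -77732327/729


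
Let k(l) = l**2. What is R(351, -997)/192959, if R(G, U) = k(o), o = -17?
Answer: 289/192959 ≈ 0.0014977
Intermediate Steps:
R(G, U) = 289 (R(G, U) = (-17)**2 = 289)
R(351, -997)/192959 = 289/192959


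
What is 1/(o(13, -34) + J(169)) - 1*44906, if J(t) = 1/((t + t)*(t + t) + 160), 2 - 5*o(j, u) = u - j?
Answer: -251733527686/5605801 ≈ -44906.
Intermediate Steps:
o(j, u) = 2/5 - u/5 + j/5 (o(j, u) = 2/5 - (u - j)/5 = 2/5 + (-u/5 + j/5) = 2/5 - u/5 + j/5)
J(t) = 1/(160 + 4*t**2) (J(t) = 1/((2*t)*(2*t) + 160) = 1/(4*t**2 + 160) = 1/(160 + 4*t**2))
1/(o(13, -34) + J(169)) - 1*44906 = 1/((2/5 - 1/5*(-34) + (1/5)*13) + 1/(4*(40 + 169**2))) - 1*44906 = 1/((2/5 + 34/5 + 13/5) + 1/(4*(40 + 28561))) - 44906 = 1/(49/5 + (1/4)/28601) - 44906 = 1/(49/5 + (1/4)*(1/28601)) - 44906 = 1/(49/5 + 1/114404) - 44906 = 1/(5605801/572020) - 44906 = 572020/5605801 - 44906 = -251733527686/5605801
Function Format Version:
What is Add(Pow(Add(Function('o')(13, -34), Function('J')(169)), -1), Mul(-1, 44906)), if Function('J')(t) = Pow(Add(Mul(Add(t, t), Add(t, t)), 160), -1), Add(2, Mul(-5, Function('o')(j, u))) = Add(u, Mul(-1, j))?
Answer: Rational(-251733527686, 5605801) ≈ -44906.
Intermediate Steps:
Function('o')(j, u) = Add(Rational(2, 5), Mul(Rational(-1, 5), u), Mul(Rational(1, 5), j)) (Function('o')(j, u) = Add(Rational(2, 5), Mul(Rational(-1, 5), Add(u, Mul(-1, j)))) = Add(Rational(2, 5), Add(Mul(Rational(-1, 5), u), Mul(Rational(1, 5), j))) = Add(Rational(2, 5), Mul(Rational(-1, 5), u), Mul(Rational(1, 5), j)))
Function('J')(t) = Pow(Add(160, Mul(4, Pow(t, 2))), -1) (Function('J')(t) = Pow(Add(Mul(Mul(2, t), Mul(2, t)), 160), -1) = Pow(Add(Mul(4, Pow(t, 2)), 160), -1) = Pow(Add(160, Mul(4, Pow(t, 2))), -1))
Add(Pow(Add(Function('o')(13, -34), Function('J')(169)), -1), Mul(-1, 44906)) = Add(Pow(Add(Add(Rational(2, 5), Mul(Rational(-1, 5), -34), Mul(Rational(1, 5), 13)), Mul(Rational(1, 4), Pow(Add(40, Pow(169, 2)), -1))), -1), Mul(-1, 44906)) = Add(Pow(Add(Add(Rational(2, 5), Rational(34, 5), Rational(13, 5)), Mul(Rational(1, 4), Pow(Add(40, 28561), -1))), -1), -44906) = Add(Pow(Add(Rational(49, 5), Mul(Rational(1, 4), Pow(28601, -1))), -1), -44906) = Add(Pow(Add(Rational(49, 5), Mul(Rational(1, 4), Rational(1, 28601))), -1), -44906) = Add(Pow(Add(Rational(49, 5), Rational(1, 114404)), -1), -44906) = Add(Pow(Rational(5605801, 572020), -1), -44906) = Add(Rational(572020, 5605801), -44906) = Rational(-251733527686, 5605801)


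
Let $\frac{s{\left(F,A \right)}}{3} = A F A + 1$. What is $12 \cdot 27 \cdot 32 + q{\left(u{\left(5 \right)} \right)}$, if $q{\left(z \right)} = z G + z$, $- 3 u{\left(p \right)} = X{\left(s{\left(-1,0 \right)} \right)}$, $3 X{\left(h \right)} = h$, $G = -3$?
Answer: $\frac{31106}{3} \approx 10369.0$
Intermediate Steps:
$s{\left(F,A \right)} = 3 + 3 F A^{2}$ ($s{\left(F,A \right)} = 3 \left(A F A + 1\right) = 3 \left(F A^{2} + 1\right) = 3 \left(1 + F A^{2}\right) = 3 + 3 F A^{2}$)
$X{\left(h \right)} = \frac{h}{3}$
$u{\left(p \right)} = - \frac{1}{3}$ ($u{\left(p \right)} = - \frac{\frac{1}{3} \left(3 + 3 \left(-1\right) 0^{2}\right)}{3} = - \frac{\frac{1}{3} \left(3 + 3 \left(-1\right) 0\right)}{3} = - \frac{\frac{1}{3} \left(3 + 0\right)}{3} = - \frac{\frac{1}{3} \cdot 3}{3} = \left(- \frac{1}{3}\right) 1 = - \frac{1}{3}$)
$q{\left(z \right)} = - 2 z$ ($q{\left(z \right)} = z \left(-3\right) + z = - 3 z + z = - 2 z$)
$12 \cdot 27 \cdot 32 + q{\left(u{\left(5 \right)} \right)} = 12 \cdot 27 \cdot 32 - - \frac{2}{3} = 324 \cdot 32 + \frac{2}{3} = 10368 + \frac{2}{3} = \frac{31106}{3}$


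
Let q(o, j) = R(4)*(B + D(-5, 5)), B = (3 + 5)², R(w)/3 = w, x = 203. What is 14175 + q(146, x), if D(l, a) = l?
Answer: 14883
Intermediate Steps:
R(w) = 3*w
B = 64 (B = 8² = 64)
q(o, j) = 708 (q(o, j) = (3*4)*(64 - 5) = 12*59 = 708)
14175 + q(146, x) = 14175 + 708 = 14883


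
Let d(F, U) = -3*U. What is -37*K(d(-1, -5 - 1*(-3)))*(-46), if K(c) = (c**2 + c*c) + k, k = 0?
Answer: 122544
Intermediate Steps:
K(c) = 2*c**2 (K(c) = (c**2 + c*c) + 0 = (c**2 + c**2) + 0 = 2*c**2 + 0 = 2*c**2)
-37*K(d(-1, -5 - 1*(-3)))*(-46) = -74*(-3*(-5 - 1*(-3)))**2*(-46) = -74*(-3*(-5 + 3))**2*(-46) = -74*(-3*(-2))**2*(-46) = -74*6**2*(-46) = -74*36*(-46) = -37*72*(-46) = -2664*(-46) = 122544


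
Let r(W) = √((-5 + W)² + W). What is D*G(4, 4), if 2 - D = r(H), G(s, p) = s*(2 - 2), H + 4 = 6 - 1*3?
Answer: 0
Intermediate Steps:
H = -1 (H = -4 + (6 - 1*3) = -4 + (6 - 3) = -4 + 3 = -1)
G(s, p) = 0 (G(s, p) = s*0 = 0)
r(W) = √(W + (-5 + W)²)
D = 2 - √35 (D = 2 - √(-1 + (-5 - 1)²) = 2 - √(-1 + (-6)²) = 2 - √(-1 + 36) = 2 - √35 ≈ -3.9161)
D*G(4, 4) = (2 - √35)*0 = 0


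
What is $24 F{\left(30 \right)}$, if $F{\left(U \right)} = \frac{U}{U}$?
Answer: $24$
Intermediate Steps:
$F{\left(U \right)} = 1$
$24 F{\left(30 \right)} = 24 \cdot 1 = 24$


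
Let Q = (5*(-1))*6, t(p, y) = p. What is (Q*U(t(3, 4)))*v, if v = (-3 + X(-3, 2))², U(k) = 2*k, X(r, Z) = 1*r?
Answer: -6480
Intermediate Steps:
X(r, Z) = r
Q = -30 (Q = -5*6 = -30)
v = 36 (v = (-3 - 3)² = (-6)² = 36)
(Q*U(t(3, 4)))*v = -60*3*36 = -30*6*36 = -180*36 = -6480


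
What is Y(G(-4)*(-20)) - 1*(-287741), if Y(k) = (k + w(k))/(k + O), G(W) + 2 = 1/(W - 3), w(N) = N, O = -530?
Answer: 98119621/341 ≈ 2.8774e+5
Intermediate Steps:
G(W) = -2 + 1/(-3 + W) (G(W) = -2 + 1/(W - 3) = -2 + 1/(-3 + W))
Y(k) = 2*k/(-530 + k) (Y(k) = (k + k)/(k - 530) = (2*k)/(-530 + k) = 2*k/(-530 + k))
Y(G(-4)*(-20)) - 1*(-287741) = 2*(((7 - 2*(-4))/(-3 - 4))*(-20))/(-530 + ((7 - 2*(-4))/(-3 - 4))*(-20)) - 1*(-287741) = 2*(((7 + 8)/(-7))*(-20))/(-530 + ((7 + 8)/(-7))*(-20)) + 287741 = 2*(-⅐*15*(-20))/(-530 - ⅐*15*(-20)) + 287741 = 2*(-15/7*(-20))/(-530 - 15/7*(-20)) + 287741 = 2*(300/7)/(-530 + 300/7) + 287741 = 2*(300/7)/(-3410/7) + 287741 = 2*(300/7)*(-7/3410) + 287741 = -60/341 + 287741 = 98119621/341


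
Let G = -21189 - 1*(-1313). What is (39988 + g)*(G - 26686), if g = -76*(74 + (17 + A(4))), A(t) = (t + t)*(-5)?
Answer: -1681446944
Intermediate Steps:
G = -19876 (G = -21189 + 1313 = -19876)
A(t) = -10*t (A(t) = (2*t)*(-5) = -10*t)
g = -3876 (g = -76*(74 + (17 - 10*4)) = -76*(74 + (17 - 40)) = -76*(74 - 23) = -76*51 = -3876)
(39988 + g)*(G - 26686) = (39988 - 3876)*(-19876 - 26686) = 36112*(-46562) = -1681446944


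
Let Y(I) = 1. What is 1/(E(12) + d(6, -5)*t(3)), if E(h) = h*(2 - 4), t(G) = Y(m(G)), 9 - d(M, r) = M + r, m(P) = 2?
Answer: -1/16 ≈ -0.062500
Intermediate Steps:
d(M, r) = 9 - M - r (d(M, r) = 9 - (M + r) = 9 + (-M - r) = 9 - M - r)
t(G) = 1
E(h) = -2*h (E(h) = h*(-2) = -2*h)
1/(E(12) + d(6, -5)*t(3)) = 1/(-2*12 + (9 - 1*6 - 1*(-5))*1) = 1/(-24 + (9 - 6 + 5)*1) = 1/(-24 + 8*1) = 1/(-24 + 8) = 1/(-16) = -1/16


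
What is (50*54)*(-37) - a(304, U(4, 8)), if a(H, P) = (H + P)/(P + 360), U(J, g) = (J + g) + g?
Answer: -9490581/95 ≈ -99901.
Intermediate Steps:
U(J, g) = J + 2*g
a(H, P) = (H + P)/(360 + P)
(50*54)*(-37) - a(304, U(4, 8)) = (50*54)*(-37) - (304 + (4 + 2*8))/(360 + (4 + 2*8)) = 2700*(-37) - (304 + (4 + 16))/(360 + (4 + 16)) = -99900 - (304 + 20)/(360 + 20) = -99900 - 324/380 = -99900 - 1*81/95 = -99900 - 81/95 = -9490581/95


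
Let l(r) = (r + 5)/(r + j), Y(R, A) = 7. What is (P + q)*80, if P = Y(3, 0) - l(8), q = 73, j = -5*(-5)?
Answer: 210160/33 ≈ 6368.5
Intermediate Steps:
j = 25
l(r) = (5 + r)/(25 + r) (l(r) = (r + 5)/(r + 25) = (5 + r)/(25 + r))
P = 218/33 (P = 7 - (5 + 8)/(25 + 8) = 7 - 13/33 = 218/33 ≈ 6.6061)
(P + q)*80 = (218/33 + 73)*80 = (2627/33)*80 = 210160/33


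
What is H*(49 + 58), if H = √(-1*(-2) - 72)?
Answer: 107*I*√70 ≈ 895.23*I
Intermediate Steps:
H = I*√70 (H = √(2 - 72) = √(-70) = I*√70 ≈ 8.3666*I)
H*(49 + 58) = (I*√70)*(49 + 58) = (I*√70)*107 = 107*I*√70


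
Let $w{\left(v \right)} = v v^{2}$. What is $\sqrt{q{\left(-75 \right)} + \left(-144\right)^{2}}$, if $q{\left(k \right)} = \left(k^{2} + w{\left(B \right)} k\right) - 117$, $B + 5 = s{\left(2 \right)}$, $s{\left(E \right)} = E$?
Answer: $9 \sqrt{349} \approx 168.13$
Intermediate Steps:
$B = -3$ ($B = -5 + 2 = -3$)
$w{\left(v \right)} = v^{3}$
$q{\left(k \right)} = -117 + k^{2} - 27 k$ ($q{\left(k \right)} = \left(k^{2} + \left(-3\right)^{3} k\right) - 117 = \left(k^{2} - 27 k\right) - 117 = -117 + k^{2} - 27 k$)
$\sqrt{q{\left(-75 \right)} + \left(-144\right)^{2}} = \sqrt{\left(-117 + \left(-75\right)^{2} - -2025\right) + \left(-144\right)^{2}} = \sqrt{\left(-117 + 5625 + 2025\right) + 20736} = \sqrt{7533 + 20736} = \sqrt{28269} = 9 \sqrt{349}$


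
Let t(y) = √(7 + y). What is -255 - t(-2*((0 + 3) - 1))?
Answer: -255 - √3 ≈ -256.73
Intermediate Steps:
-255 - t(-2*((0 + 3) - 1)) = -255 - √(7 - 2*((0 + 3) - 1)) = -255 - √(7 - 2*(3 - 1)) = -255 - √(7 - 2*2) = -255 - √(7 - 4) = -255 - √3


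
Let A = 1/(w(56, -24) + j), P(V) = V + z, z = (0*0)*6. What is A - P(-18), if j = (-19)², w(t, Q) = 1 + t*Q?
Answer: 17675/982 ≈ 17.999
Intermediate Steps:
z = 0 (z = 0*6 = 0)
w(t, Q) = 1 + Q*t
j = 361
P(V) = V (P(V) = V + 0 = V)
A = -1/982 (A = 1/((1 - 24*56) + 361) = 1/((1 - 1344) + 361) = 1/(-1343 + 361) = 1/(-982) = -1/982 ≈ -0.0010183)
A - P(-18) = -1/982 - 1*(-18) = -1/982 + 18 = 17675/982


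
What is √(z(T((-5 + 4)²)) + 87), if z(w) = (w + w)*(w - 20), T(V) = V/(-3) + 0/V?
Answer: √905/3 ≈ 10.028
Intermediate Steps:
T(V) = -V/3 (T(V) = V*(-⅓) + 0 = -V/3 + 0 = -V/3)
z(w) = 2*w*(-20 + w) (z(w) = (2*w)*(-20 + w) = 2*w*(-20 + w))
√(z(T((-5 + 4)²)) + 87) = √(2*(-(-5 + 4)²/3)*(-20 - (-5 + 4)²/3) + 87) = √(2*(-⅓*(-1)²)*(-20 - ⅓*(-1)²) + 87) = √(2*(-⅓*1)*(-20 - ⅓*1) + 87) = √(2*(-⅓)*(-20 - ⅓) + 87) = √(2*(-⅓)*(-61/3) + 87) = √(122/9 + 87) = √(905/9) = √905/3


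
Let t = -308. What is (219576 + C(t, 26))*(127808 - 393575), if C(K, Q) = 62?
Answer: -58372532346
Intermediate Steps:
(219576 + C(t, 26))*(127808 - 393575) = (219576 + 62)*(127808 - 393575) = 219638*(-265767) = -58372532346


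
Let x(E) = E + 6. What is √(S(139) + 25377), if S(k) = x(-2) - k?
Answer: √25242 ≈ 158.88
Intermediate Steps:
x(E) = 6 + E
S(k) = 4 - k (S(k) = (6 - 2) - k = 4 - k)
√(S(139) + 25377) = √((4 - 1*139) + 25377) = √((4 - 139) + 25377) = √(-135 + 25377) = √25242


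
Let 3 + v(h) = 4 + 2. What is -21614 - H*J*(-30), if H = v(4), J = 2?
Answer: -21434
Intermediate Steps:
v(h) = 3 (v(h) = -3 + (4 + 2) = -3 + 6 = 3)
H = 3
-21614 - H*J*(-30) = -21614 - 3*2*(-30) = -21614 - 6*(-30) = -21614 - 1*(-180) = -21614 + 180 = -21434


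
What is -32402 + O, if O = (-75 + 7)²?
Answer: -27778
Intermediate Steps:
O = 4624 (O = (-68)² = 4624)
-32402 + O = -32402 + 4624 = -27778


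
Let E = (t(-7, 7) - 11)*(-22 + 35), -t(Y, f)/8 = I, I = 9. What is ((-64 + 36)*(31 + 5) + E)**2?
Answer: 4355569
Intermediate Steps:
t(Y, f) = -72 (t(Y, f) = -8*9 = -72)
E = -1079 (E = (-72 - 11)*(-22 + 35) = -83*13 = -1079)
((-64 + 36)*(31 + 5) + E)**2 = ((-64 + 36)*(31 + 5) - 1079)**2 = (-28*36 - 1079)**2 = (-1008 - 1079)**2 = (-2087)**2 = 4355569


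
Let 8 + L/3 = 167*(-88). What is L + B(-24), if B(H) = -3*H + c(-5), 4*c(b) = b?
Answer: -176165/4 ≈ -44041.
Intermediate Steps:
c(b) = b/4
L = -44112 (L = -24 + 3*(167*(-88)) = -24 + 3*(-14696) = -24 - 44088 = -44112)
B(H) = -5/4 - 3*H (B(H) = -3*H + (¼)*(-5) = -3*H - 5/4 = -5/4 - 3*H)
L + B(-24) = -44112 + (-5/4 - 3*(-24)) = -44112 + (-5/4 + 72) = -44112 + 283/4 = -176165/4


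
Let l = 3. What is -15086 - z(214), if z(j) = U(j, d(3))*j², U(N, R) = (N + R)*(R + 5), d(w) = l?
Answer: -79516942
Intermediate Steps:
d(w) = 3
U(N, R) = (5 + R)*(N + R) (U(N, R) = (N + R)*(5 + R) = (5 + R)*(N + R))
z(j) = j²*(24 + 8*j) (z(j) = (3² + 5*j + 5*3 + j*3)*j² = (9 + 5*j + 15 + 3*j)*j² = (24 + 8*j)*j² = j²*(24 + 8*j))
-15086 - z(214) = -15086 - 8*214²*(3 + 214) = -15086 - 8*45796*217 = -15086 - 1*79501856 = -15086 - 79501856 = -79516942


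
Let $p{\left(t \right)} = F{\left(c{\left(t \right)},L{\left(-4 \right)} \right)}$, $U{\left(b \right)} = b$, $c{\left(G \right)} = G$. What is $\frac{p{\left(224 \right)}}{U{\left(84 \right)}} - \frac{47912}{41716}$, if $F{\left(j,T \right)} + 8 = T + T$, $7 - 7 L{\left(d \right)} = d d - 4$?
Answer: $- \frac{1288563}{1022042} \approx -1.2608$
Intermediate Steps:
$L{\left(d \right)} = \frac{11}{7} - \frac{d^{2}}{7}$ ($L{\left(d \right)} = 1 - \frac{d d - 4}{7} = 1 - \frac{d^{2} - 4}{7} = 1 - \frac{-4 + d^{2}}{7} = 1 - \left(- \frac{4}{7} + \frac{d^{2}}{7}\right) = \frac{11}{7} - \frac{d^{2}}{7}$)
$F{\left(j,T \right)} = -8 + 2 T$ ($F{\left(j,T \right)} = -8 + \left(T + T\right) = -8 + 2 T$)
$p{\left(t \right)} = - \frac{66}{7}$ ($p{\left(t \right)} = -8 + 2 \left(\frac{11}{7} - \frac{\left(-4\right)^{2}}{7}\right) = -8 + 2 \left(\frac{11}{7} - \frac{16}{7}\right) = -8 + 2 \left(- \frac{5}{7}\right) = -8 - \frac{10}{7} = - \frac{66}{7}$)
$\frac{p{\left(224 \right)}}{U{\left(84 \right)}} - \frac{47912}{41716} = - \frac{66}{7 \cdot 84} - \frac{47912}{41716} = \left(- \frac{66}{7}\right) \frac{1}{84} - \frac{11978}{10429} = - \frac{11}{98} - \frac{11978}{10429} = - \frac{1288563}{1022042}$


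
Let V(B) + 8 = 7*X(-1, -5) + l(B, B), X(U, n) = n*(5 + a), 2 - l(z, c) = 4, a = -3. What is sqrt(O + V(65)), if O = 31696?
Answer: 8*sqrt(494) ≈ 177.81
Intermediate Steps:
l(z, c) = -2 (l(z, c) = 2 - 1*4 = 2 - 4 = -2)
X(U, n) = 2*n (X(U, n) = n*(5 - 3) = n*2 = 2*n)
V(B) = -80 (V(B) = -8 + (7*(2*(-5)) - 2) = -8 + (7*(-10) - 2) = -8 + (-70 - 2) = -8 - 72 = -80)
sqrt(O + V(65)) = sqrt(31696 - 80) = sqrt(31616) = 8*sqrt(494)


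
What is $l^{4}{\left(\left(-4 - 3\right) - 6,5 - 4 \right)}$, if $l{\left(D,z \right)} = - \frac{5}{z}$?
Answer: $625$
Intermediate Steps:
$l^{4}{\left(\left(-4 - 3\right) - 6,5 - 4 \right)} = \left(- \frac{5}{5 - 4}\right)^{4} = \left(- \frac{5}{1}\right)^{4} = \left(\left(-5\right) 1\right)^{4} = \left(-5\right)^{4} = 625$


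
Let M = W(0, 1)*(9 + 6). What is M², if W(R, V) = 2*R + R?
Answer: 0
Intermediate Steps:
W(R, V) = 3*R
M = 0 (M = (3*0)*(9 + 6) = 0*15 = 0)
M² = 0² = 0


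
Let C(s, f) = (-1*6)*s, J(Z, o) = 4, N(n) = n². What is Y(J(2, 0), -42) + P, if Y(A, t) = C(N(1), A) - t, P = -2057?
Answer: -2021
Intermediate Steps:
C(s, f) = -6*s
Y(A, t) = -6 - t (Y(A, t) = -6*1² - t = -6*1 - t = -6 - t)
Y(J(2, 0), -42) + P = (-6 - 1*(-42)) - 2057 = (-6 + 42) - 2057 = 36 - 2057 = -2021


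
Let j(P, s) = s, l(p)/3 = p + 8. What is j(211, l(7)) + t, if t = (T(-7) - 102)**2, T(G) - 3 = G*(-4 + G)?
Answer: 529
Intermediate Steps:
l(p) = 24 + 3*p (l(p) = 3*(p + 8) = 3*(8 + p) = 24 + 3*p)
T(G) = 3 + G*(-4 + G)
t = 484 (t = ((3 + (-7)**2 - 4*(-7)) - 102)**2 = ((3 + 49 + 28) - 102)**2 = (80 - 102)**2 = (-22)**2 = 484)
j(211, l(7)) + t = (24 + 3*7) + 484 = (24 + 21) + 484 = 45 + 484 = 529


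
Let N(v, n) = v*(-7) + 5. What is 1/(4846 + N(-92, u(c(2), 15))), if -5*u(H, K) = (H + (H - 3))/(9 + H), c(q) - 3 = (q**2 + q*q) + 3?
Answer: 1/5495 ≈ 0.00018198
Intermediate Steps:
c(q) = 6 + 2*q**2 (c(q) = 3 + ((q**2 + q*q) + 3) = 3 + ((q**2 + q**2) + 3) = 3 + (2*q**2 + 3) = 3 + (3 + 2*q**2) = 6 + 2*q**2)
u(H, K) = -(-3 + 2*H)/(5*(9 + H)) (u(H, K) = -(H + (H - 3))/(5*(9 + H)) = -(H + (-3 + H))/(5*(9 + H)) = -(-3 + 2*H)/(5*(9 + H)))
N(v, n) = 5 - 7*v (N(v, n) = -7*v + 5 = 5 - 7*v)
1/(4846 + N(-92, u(c(2), 15))) = 1/(4846 + (5 - 7*(-92))) = 1/(4846 + (5 + 644)) = 1/(4846 + 649) = 1/5495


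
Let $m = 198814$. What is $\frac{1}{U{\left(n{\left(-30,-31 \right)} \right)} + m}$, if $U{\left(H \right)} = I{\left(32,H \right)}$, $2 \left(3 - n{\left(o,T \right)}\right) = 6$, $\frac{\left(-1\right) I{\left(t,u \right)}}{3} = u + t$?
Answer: $\frac{1}{198718} \approx 5.0323 \cdot 10^{-6}$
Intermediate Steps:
$I{\left(t,u \right)} = - 3 t - 3 u$ ($I{\left(t,u \right)} = - 3 \left(u + t\right) = - 3 \left(t + u\right) = - 3 t - 3 u$)
$n{\left(o,T \right)} = 0$ ($n{\left(o,T \right)} = 3 - 3 = 0$)
$U{\left(H \right)} = -96 - 3 H$ ($U{\left(H \right)} = \left(-3\right) 32 - 3 H = -96 - 3 H$)
$\frac{1}{U{\left(n{\left(-30,-31 \right)} \right)} + m} = \frac{1}{\left(-96 - 0\right) + 198814} = \frac{1}{\left(-96 + 0\right) + 198814} = \frac{1}{-96 + 198814} = \frac{1}{198718}$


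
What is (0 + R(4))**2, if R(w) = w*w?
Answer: 256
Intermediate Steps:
R(w) = w**2
(0 + R(4))**2 = (0 + 4**2)**2 = (0 + 16)**2 = 16**2 = 256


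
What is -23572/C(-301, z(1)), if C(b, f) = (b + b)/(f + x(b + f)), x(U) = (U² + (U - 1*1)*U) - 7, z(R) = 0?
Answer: 305587408/43 ≈ 7.1067e+6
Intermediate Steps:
x(U) = -7 + U² + U*(-1 + U) (x(U) = (U² + (U - 1)*U) - 7 = (U² + (-1 + U)*U) - 7 = (U² + U*(-1 + U)) - 7 = -7 + U² + U*(-1 + U))
C(b, f) = 2*b/(-7 - b + 2*(b + f)²) (C(b, f) = (b + b)/(f + (-7 - (b + f) + 2*(b + f)²)) = (2*b)/(f + (-7 + (-b - f) + 2*(b + f)²)) = (2*b)/(f + (-7 - b - f + 2*(b + f)²)) = (2*b)/(-7 - b + 2*(b + f)²) = 2*b/(-7 - b + 2*(b + f)²))
-23572/C(-301, z(1)) = -(-495012/43 - 23572*(-301 + 0)²/301) = -23572/((-2*(-301)/(7 - 301 - 2*(-301)²))) = -23572/((-2*(-301)/(7 - 301 - 2*90601))) = -23572/((-2*(-301)/(7 - 301 - 181202))) = -23572/((-2*(-301)/(-181496))) = -23572/((-2*(-301)*(-1/181496))) = -23572/(-43/12964) = -23572*(-12964/43) = 305587408/43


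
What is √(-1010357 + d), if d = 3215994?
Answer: 7*√45013 ≈ 1485.1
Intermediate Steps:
√(-1010357 + d) = √(-1010357 + 3215994) = √2205637 = 7*√45013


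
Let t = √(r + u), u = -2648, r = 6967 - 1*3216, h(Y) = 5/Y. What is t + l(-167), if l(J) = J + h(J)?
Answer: -27894/167 + √1103 ≈ -133.82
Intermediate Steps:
r = 3751 (r = 6967 - 3216 = 3751)
t = √1103 (t = √(3751 - 2648) = √1103 ≈ 33.211)
l(J) = J + 5/J
t + l(-167) = √1103 + (-167 + 5/(-167)) = √1103 + (-167 + 5*(-1/167)) = √1103 + (-167 - 5/167) = √1103 - 27894/167 = -27894/167 + √1103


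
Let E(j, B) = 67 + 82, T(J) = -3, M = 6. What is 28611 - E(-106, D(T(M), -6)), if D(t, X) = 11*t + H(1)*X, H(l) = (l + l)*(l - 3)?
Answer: 28462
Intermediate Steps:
H(l) = 2*l*(-3 + l) (H(l) = (2*l)*(-3 + l) = 2*l*(-3 + l))
D(t, X) = -4*X + 11*t (D(t, X) = 11*t + (2*1*(-3 + 1))*X = 11*t + (2*1*(-2))*X = 11*t - 4*X = -4*X + 11*t)
E(j, B) = 149
28611 - E(-106, D(T(M), -6)) = 28611 - 1*149 = 28611 - 149 = 28462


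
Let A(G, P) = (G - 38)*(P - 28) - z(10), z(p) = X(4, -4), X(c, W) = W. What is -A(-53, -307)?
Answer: -30489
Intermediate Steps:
z(p) = -4
A(G, P) = 4 + (-38 + G)*(-28 + P) (A(G, P) = (G - 38)*(P - 28) - 1*(-4) = (-38 + G)*(-28 + P) + 4 = 4 + (-38 + G)*(-28 + P))
-A(-53, -307) = -(1068 - 38*(-307) - 28*(-53) - 53*(-307)) = -(1068 + 11666 + 1484 + 16271) = -1*30489 = -30489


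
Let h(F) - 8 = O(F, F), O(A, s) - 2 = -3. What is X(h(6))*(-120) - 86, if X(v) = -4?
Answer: 394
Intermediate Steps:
O(A, s) = -1 (O(A, s) = 2 - 3 = -1)
h(F) = 7 (h(F) = 8 - 1 = 7)
X(h(6))*(-120) - 86 = -4*(-120) - 86 = 480 - 86 = 394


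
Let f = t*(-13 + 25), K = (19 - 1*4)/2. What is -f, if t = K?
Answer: -90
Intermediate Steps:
K = 15/2 (K = (19 - 4)*(½) = 15*(½) = 15/2 ≈ 7.5000)
t = 15/2 ≈ 7.5000
f = 90 (f = 15*(-13 + 25)/2 = (15/2)*12 = 90)
-f = -1*90 = -90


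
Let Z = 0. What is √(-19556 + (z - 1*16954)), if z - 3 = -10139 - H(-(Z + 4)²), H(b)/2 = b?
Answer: I*√46614 ≈ 215.9*I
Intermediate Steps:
H(b) = 2*b
z = -10104 (z = 3 + (-10139 - 2*(-(0 + 4)²)) = 3 + (-10139 - 2*(-1*4²)) = 3 + (-10139 - 2*(-1*16)) = 3 + (-10139 - 2*(-16)) = 3 + (-10139 - 1*(-32)) = 3 + (-10139 + 32) = 3 - 10107 = -10104)
√(-19556 + (z - 1*16954)) = √(-19556 + (-10104 - 1*16954)) = √(-19556 + (-10104 - 16954)) = √(-19556 - 27058) = √(-46614) = I*√46614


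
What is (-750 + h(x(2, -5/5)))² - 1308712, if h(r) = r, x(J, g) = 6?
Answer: -755176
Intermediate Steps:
(-750 + h(x(2, -5/5)))² - 1308712 = (-750 + 6)² - 1308712 = (-744)² - 1308712 = 553536 - 1308712 = -755176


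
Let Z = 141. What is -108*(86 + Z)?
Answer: -24516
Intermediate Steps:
-108*(86 + Z) = -108*(86 + 141) = -108*227 = -24516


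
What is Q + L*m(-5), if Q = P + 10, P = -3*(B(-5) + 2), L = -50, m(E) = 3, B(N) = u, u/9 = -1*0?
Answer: -146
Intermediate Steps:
u = 0 (u = 9*(-1*0) = 9*0 = 0)
B(N) = 0
P = -6 (P = -3*(0 + 2) = -3*2 = -6)
Q = 4 (Q = -6 + 10 = 4)
Q + L*m(-5) = 4 - 50*3 = 4 - 150 = -146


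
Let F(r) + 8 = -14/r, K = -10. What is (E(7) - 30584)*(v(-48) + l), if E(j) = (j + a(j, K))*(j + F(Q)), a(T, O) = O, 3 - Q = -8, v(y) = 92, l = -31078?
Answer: 10422110114/11 ≈ 9.4746e+8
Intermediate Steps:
Q = 11 (Q = 3 - 1*(-8) = 3 + 8 = 11)
F(r) = -8 - 14/r
E(j) = (-10 + j)*(-102/11 + j) (E(j) = (j - 10)*(j + (-8 - 14/11)) = (-10 + j)*(j + (-8 - 14*1/11)) = (-10 + j)*(j + (-8 - 14/11)) = (-10 + j)*(j - 102/11) = (-10 + j)*(-102/11 + j))
(E(7) - 30584)*(v(-48) + l) = ((1020/11 + 7² - 212/11*7) - 30584)*(92 - 31078) = ((1020/11 + 49 - 1484/11) - 30584)*(-30986) = (75/11 - 30584)*(-30986) = -336349/11*(-30986) = 10422110114/11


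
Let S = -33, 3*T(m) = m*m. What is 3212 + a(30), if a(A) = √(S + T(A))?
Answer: 3212 + √267 ≈ 3228.3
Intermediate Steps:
T(m) = m²/3 (T(m) = (m*m)/3 = m²/3)
a(A) = √(-33 + A²/3)
3212 + a(30) = 3212 + √(-297 + 3*30²)/3 = 3212 + √(-297 + 3*900)/3 = 3212 + √(-297 + 2700)/3 = 3212 + √2403/3 = 3212 + (3*√267)/3 = 3212 + √267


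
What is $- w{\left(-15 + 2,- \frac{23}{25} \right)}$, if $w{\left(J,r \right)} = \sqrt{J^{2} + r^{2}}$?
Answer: $- \frac{\sqrt{106154}}{25} \approx -13.033$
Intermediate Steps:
$- w{\left(-15 + 2,- \frac{23}{25} \right)} = - \sqrt{\left(-15 + 2\right)^{2} + \left(- \frac{23}{25}\right)^{2}} = - \sqrt{\left(-13\right)^{2} + \left(\left(-23\right) \frac{1}{25}\right)^{2}} = - \sqrt{169 + \left(- \frac{23}{25}\right)^{2}} = - \sqrt{169 + \frac{529}{625}} = - \sqrt{\frac{106154}{625}} = - \frac{\sqrt{106154}}{25}$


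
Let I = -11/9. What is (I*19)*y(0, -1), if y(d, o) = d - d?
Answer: 0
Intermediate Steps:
y(d, o) = 0
I = -11/9 (I = -11*⅑ = -11/9 ≈ -1.2222)
(I*19)*y(0, -1) = -11/9*19*0 = -209/9*0 = 0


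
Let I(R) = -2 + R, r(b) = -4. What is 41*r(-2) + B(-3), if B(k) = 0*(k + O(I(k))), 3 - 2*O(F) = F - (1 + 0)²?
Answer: -164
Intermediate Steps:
O(F) = 2 - F/2 (O(F) = 3/2 - (F - (1 + 0)²)/2 = 3/2 - (F - 1*1²)/2 = 3/2 - (F - 1*1)/2 = 3/2 - (F - 1)/2 = 3/2 - (-1 + F)/2 = 3/2 + (½ - F/2) = 2 - F/2)
B(k) = 0 (B(k) = 0*(k + (2 - (-2 + k)/2)) = 0*(k + (2 + (1 - k/2))) = 0*(k + (3 - k/2)) = 0*(3 + k/2) = 0)
41*r(-2) + B(-3) = 41*(-4) + 0 = -164 + 0 = -164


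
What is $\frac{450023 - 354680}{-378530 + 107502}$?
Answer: $- \frac{95343}{271028} \approx -0.35178$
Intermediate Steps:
$\frac{450023 - 354680}{-378530 + 107502} = \frac{95343}{-271028} = 95343 \left(- \frac{1}{271028}\right) = - \frac{95343}{271028}$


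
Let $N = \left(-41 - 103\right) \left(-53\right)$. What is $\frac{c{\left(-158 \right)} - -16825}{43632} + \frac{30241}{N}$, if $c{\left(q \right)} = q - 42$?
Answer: $\frac{2511037}{578124} \approx 4.3434$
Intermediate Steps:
$c{\left(q \right)} = -42 + q$ ($c{\left(q \right)} = q - 42 = -42 + q$)
$N = 7632$ ($N = \left(-144\right) \left(-53\right) = 7632$)
$\frac{c{\left(-158 \right)} - -16825}{43632} + \frac{30241}{N} = \frac{\left(-42 - 158\right) - -16825}{43632} + \frac{30241}{7632} = \left(-200 + 16825\right) \frac{1}{43632} + 30241 \cdot \frac{1}{7632} = 16625 \cdot \frac{1}{43632} + \frac{30241}{7632} = \frac{16625}{43632} + \frac{30241}{7632} = \frac{2511037}{578124}$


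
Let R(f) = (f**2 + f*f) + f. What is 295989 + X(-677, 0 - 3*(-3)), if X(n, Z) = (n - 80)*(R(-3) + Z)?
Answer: 277821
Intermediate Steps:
R(f) = f + 2*f**2 (R(f) = (f**2 + f**2) + f = 2*f**2 + f = f + 2*f**2)
X(n, Z) = (-80 + n)*(15 + Z) (X(n, Z) = (n - 80)*(-3*(1 + 2*(-3)) + Z) = (-80 + n)*(-3*(1 - 6) + Z) = (-80 + n)*(-3*(-5) + Z) = (-80 + n)*(15 + Z))
295989 + X(-677, 0 - 3*(-3)) = 295989 + (-1200 - 80*(0 - 3*(-3)) + 15*(-677) + (0 - 3*(-3))*(-677)) = 295989 + (-1200 - 80*(0 + 9) - 10155 + (0 + 9)*(-677)) = 295989 + (-1200 - 80*9 - 10155 + 9*(-677)) = 295989 + (-1200 - 720 - 10155 - 6093) = 295989 - 18168 = 277821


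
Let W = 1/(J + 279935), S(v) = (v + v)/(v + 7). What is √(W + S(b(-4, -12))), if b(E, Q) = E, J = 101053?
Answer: I*√10751978761/63498 ≈ 1.633*I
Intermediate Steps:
S(v) = 2*v/(7 + v) (S(v) = (2*v)/(7 + v) = 2*v/(7 + v))
W = 1/380988 (W = 1/(101053 + 279935) = 1/380988 ≈ 2.6248e-6)
√(W + S(b(-4, -12))) = √(1/380988 + 2*(-4)/(7 - 4)) = √(1/380988 + 2*(-4)/3) = √(1/380988 + 2*(-4)*(⅓)) = √(1/380988 - 8/3) = √(-1015967/380988) = I*√10751978761/63498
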